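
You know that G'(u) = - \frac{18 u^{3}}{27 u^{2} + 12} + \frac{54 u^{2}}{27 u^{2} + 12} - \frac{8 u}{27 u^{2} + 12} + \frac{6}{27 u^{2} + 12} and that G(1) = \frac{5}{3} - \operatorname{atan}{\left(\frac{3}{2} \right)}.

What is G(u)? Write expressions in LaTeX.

Integrate term by term and add the pieces.
A general antiderivative is - \frac{u^{2}}{3} + 2 u - \operatorname{atan}{\left(\frac{3 u}{2} \right)} + 1 + C.
The condition gives C = \frac{5}{3} - \operatorname{atan}{\left(\frac{3}{2} \right)} - (\frac{8}{3} - \operatorname{atan}{\left(\frac{3}{2} \right)}) = -1.
So G(u) = - \frac{u^{2}}{3} + 2 u - \operatorname{atan}{\left(\frac{3 u}{2} \right)}.
Check: d/du[- \frac{u^{2}}{3} + 2 u - \operatorname{atan}{\left(\frac{3 u}{2} \right)}] = \frac{- 18 u^{3} + 54 u^{2} - 8 u + 6}{27 u^{2} + 12}, which equals G'(u).

G(u) = - \frac{u^{2}}{3} + 2 u - \operatorname{atan}{\left(\frac{3 u}{2} \right)}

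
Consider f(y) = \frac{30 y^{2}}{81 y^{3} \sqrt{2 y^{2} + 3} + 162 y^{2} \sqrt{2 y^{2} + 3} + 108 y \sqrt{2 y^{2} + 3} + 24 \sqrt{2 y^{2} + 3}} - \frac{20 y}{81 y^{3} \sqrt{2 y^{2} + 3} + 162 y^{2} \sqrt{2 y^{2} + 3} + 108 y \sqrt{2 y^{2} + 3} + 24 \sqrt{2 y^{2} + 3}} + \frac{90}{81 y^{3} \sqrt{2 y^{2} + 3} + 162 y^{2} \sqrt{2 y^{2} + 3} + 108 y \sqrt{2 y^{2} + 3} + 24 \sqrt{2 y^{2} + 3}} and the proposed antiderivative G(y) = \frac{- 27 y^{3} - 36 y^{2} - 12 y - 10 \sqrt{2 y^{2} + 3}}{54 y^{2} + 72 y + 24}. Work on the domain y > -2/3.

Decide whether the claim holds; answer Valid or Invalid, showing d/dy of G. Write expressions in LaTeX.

Invalid: d/dy[G] - f = - \frac{1}{2}, which is not 0.

d/dy[G] = \frac{- 81 y^{3} \sqrt{2 y^{2} + 3} - 162 y^{2} \sqrt{2 y^{2} + 3} + 60 y^{2} - 108 y \sqrt{2 y^{2} + 3} - 40 y - 24 \sqrt{2 y^{2} + 3} + 180}{162 y^{3} \sqrt{2 y^{2} + 3} + 324 y^{2} \sqrt{2 y^{2} + 3} + 216 y \sqrt{2 y^{2} + 3} + 48 \sqrt{2 y^{2} + 3}}
d/dy[G] - f(y) = - \frac{1}{2} != 0.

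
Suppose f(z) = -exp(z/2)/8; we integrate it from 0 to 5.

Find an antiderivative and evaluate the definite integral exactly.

For F(z) to be correct the identity F'(z) - f(z) = 0 must hold.
F(z) = -exp(z/2)/4 is an antiderivative of f.
Check: d/dz[-exp(z/2)/4] = -exp(z/2)/8 = f(z).
F(5) = -exp(5/2)/4; F(0) = -1/4.
Integral = F(5) - F(0) = 1/4 - exp(5/2)/4.

Antiderivative: F(z) = -exp(z/2)/4; value = 1/4 - exp(5/2)/4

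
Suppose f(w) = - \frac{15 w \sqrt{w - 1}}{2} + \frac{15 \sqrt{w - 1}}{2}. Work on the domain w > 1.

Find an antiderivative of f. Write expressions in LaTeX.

The integrand splits into summands that can be handled one at a time.
Check: d/dw[- 3 \left(w - 1\right)^{\frac{5}{2}}] = - \frac{15 w \sqrt{w - 1}}{2} + \frac{15 \sqrt{w - 1}}{2} = f(w).

An antiderivative is F(w) = - 3 \left(w - 1\right)^{\frac{5}{2}}.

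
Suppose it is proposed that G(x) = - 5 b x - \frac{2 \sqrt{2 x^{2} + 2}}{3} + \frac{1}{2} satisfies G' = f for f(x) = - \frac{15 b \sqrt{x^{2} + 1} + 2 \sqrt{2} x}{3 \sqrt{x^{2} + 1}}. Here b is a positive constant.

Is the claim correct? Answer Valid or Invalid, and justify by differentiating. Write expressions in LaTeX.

Valid - the claim checks out under differentiation.

d/dx[G] = \frac{- 15 b \sqrt{x^{2} + 1} - 2 \sqrt{2} x}{3 \sqrt{x^{2} + 1}}
This equals f(x) exactly, so the claim holds.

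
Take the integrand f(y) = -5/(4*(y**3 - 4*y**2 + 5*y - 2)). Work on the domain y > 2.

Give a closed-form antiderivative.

Factor the denominator (4*(y - 2)*(y - 1)**2) and decompose: f = 5/(4*(y - 1)) + 5/(4*(y - 1)**2) - 5/(4*(y - 2)); each piece integrates to a log, atan, or power term.
Check: d/dy[(-5*y*log(y - 2) + 5*y*log(y - 1) + 5*log(y - 2) - 5*log(y - 1) - 5)/(4*y - 4)] = -5/(4*y**3 - 16*y**2 + 20*y - 8), which equals f(y).

An antiderivative is F(y) = (-5*y*log(y - 2) + 5*y*log(y - 1) + 5*log(y - 2) - 5*log(y - 1) - 5)/(4*y - 4).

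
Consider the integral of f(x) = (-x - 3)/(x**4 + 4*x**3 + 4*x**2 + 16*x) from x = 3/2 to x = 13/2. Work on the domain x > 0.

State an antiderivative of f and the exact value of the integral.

Antiderivative: F(x) = (-15*log(x) - log(x + 4) + 8*log(x**2 + 4) - 2*atan(x/2))/80; value = -3*log(13/2)/16 - log(25/4)/10 - atan(13/4)/40 - log(21/2)/80 + atan(3/4)/40 + log(11/2)/80 + 3*log(3/2)/16 + log(185/4)/10

Factor the denominator (x*(x + 4)*(x**2 + 4)) and decompose: f = (4*x - 1)/(20*(x**2 + 4)) - 1/(80*(x + 4)) - 3/(16*x); each piece integrates to a log, atan, or power term.
F(x) = (-15*log(x) - log(x + 4) + 8*log(x**2 + 4) - 2*atan(x/2))/80 is an antiderivative of f.
Check: d/dx[(-15*log(x) - log(x + 4) + 8*log(x**2 + 4) - 2*atan(x/2))/80] = (-x - 3)/(x**4 + 4*x**3 + 4*x**2 + 16*x) = f(x).
F(13/2) = -3*log(13/2)/16 - atan(13/4)/40 - log(21/2)/80 + log(185/4)/10; F(3/2) = -3*log(3/2)/16 - log(11/2)/80 - atan(3/4)/40 + log(25/4)/10.
Integral = F(13/2) - F(3/2) = -3*log(13/2)/16 - log(25/4)/10 - atan(13/4)/40 - log(21/2)/80 + atan(3/4)/40 + log(11/2)/80 + 3*log(3/2)/16 + log(185/4)/10.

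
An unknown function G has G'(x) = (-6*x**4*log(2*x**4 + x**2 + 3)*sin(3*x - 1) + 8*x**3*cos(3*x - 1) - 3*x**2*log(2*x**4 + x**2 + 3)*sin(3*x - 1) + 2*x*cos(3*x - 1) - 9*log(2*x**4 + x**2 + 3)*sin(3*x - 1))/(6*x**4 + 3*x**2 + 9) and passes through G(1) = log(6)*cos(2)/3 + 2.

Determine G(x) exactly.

Recognize the product-rule pattern: G'(x) = u'v + uv' with u = cos(3*x - 1)/3, v = log(2*x**4 + x**2 + 3), so integration by parts undoes it.
A general antiderivative is log(2*x**4 + x**2 + 3)*cos(3*x - 1)/3 + C.
The condition gives C = log(6)*cos(2)/3 + 2 - (log(6)*cos(2)/3) = 2.
So G(x) = (log(2*x**4 + x**2 + 3)*cos(3*x - 1) + 6)/3.
Check: d/dx[(log(2*x**4 + x**2 + 3)*cos(3*x - 1) + 6)/3] = (-6*x**4*log(2*x**4 + x**2 + 3)*sin(3*x - 1) + 8*x**3*cos(3*x - 1) - 3*x**2*log(2*x**4 + x**2 + 3)*sin(3*x - 1) + 2*x*cos(3*x - 1) - 9*log(2*x**4 + x**2 + 3)*sin(3*x - 1))/(6*x**4 + 3*x**2 + 9) = G'(x).

G(x) = (log(2*x**4 + x**2 + 3)*cos(3*x - 1) + 6)/3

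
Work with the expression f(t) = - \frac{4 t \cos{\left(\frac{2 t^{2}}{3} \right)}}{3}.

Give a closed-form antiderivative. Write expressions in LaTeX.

An antiderivative is F(t) = - \sin{\left(\frac{2 t^{2}}{3} \right)}.

The substitution u = \frac{2 t^{2}}{3} works: f is exactly (dF/du)*(du/dt) for that inner function.
Check: d/dt[- \sin{\left(\frac{2 t^{2}}{3} \right)}] = - \frac{4 t \cos{\left(\frac{2 t^{2}}{3} \right)}}{3} = f(t).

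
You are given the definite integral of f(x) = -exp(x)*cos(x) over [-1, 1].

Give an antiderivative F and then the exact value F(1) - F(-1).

A first test for any F(x): its x-derivative must equal f(x) identically.
F(x) = -exp(x)*sin(x)/2 - exp(x)*cos(x)/2 is an antiderivative of f.
Check: d/dx[-exp(x)*sin(x)/2 - exp(x)*cos(x)/2] = -exp(x)*cos(x) = f(x).
F(1) = -exp(1)*sin(1)/2 - exp(1)*cos(1)/2; F(-1) = -exp(-1)*cos(1)/2 + exp(-1)*sin(1)/2.
Integral = F(1) - F(-1) = -exp(1)*sin(1)/2 - exp(1)*cos(1)/2 - exp(-1)*sin(1)/2 + exp(-1)*cos(1)/2.

Antiderivative: F(x) = -exp(x)*sin(x)/2 - exp(x)*cos(x)/2; value = -exp(1)*sin(1)/2 - exp(1)*cos(1)/2 - exp(-1)*sin(1)/2 + exp(-1)*cos(1)/2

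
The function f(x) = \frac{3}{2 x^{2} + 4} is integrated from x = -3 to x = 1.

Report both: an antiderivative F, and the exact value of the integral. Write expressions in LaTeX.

For F(x) to be correct the identity F'(x) - f(x) = 0 must hold.
F(x) = \frac{3 \sqrt{2} \operatorname{atan}{\left(\frac{\sqrt{2} x}{2} \right)}}{4} is an antiderivative of f.
Check: d/dx[\frac{3 \sqrt{2} \operatorname{atan}{\left(\frac{\sqrt{2} x}{2} \right)}}{4}] = \frac{3}{2 x^{2} + 4} = f(x).
F(1) = \frac{3 \sqrt{2} \operatorname{atan}{\left(\frac{\sqrt{2}}{2} \right)}}{4}; F(-3) = - \frac{3 \sqrt{2} \operatorname{atan}{\left(\frac{3 \sqrt{2}}{2} \right)}}{4}.
Integral = F(1) - F(-3) = \frac{3 \sqrt{2} \operatorname{atan}{\left(\frac{\sqrt{2}}{2} \right)}}{4} + \frac{3 \sqrt{2} \operatorname{atan}{\left(\frac{3 \sqrt{2}}{2} \right)}}{4}.

Antiderivative: F(x) = \frac{3 \sqrt{2} \operatorname{atan}{\left(\frac{\sqrt{2} x}{2} \right)}}{4}; value = \frac{3 \sqrt{2} \operatorname{atan}{\left(\frac{\sqrt{2}}{2} \right)}}{4} + \frac{3 \sqrt{2} \operatorname{atan}{\left(\frac{3 \sqrt{2}}{2} \right)}}{4}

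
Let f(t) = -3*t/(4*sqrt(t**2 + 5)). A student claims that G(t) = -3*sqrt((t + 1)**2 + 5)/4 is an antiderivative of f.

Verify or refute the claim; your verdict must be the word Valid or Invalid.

Invalid: d/dt[G] - f = (-3*t*sqrt(t**2 + 5) + 3*t*sqrt(t**2 + 2*t + 6) - 3*sqrt(t**2 + 5))/(4*sqrt(t**2 + 5)*sqrt(t**2 + 2*t + 6)), which is not 0.

d/dt[G] = (-3*t - 3)/(4*sqrt(t**2 + 2*t + 6))
d/dt[G] - f(t) = (-3*t*sqrt(t**2 + 5) + 3*t*sqrt(t**2 + 2*t + 6) - 3*sqrt(t**2 + 5))/(4*sqrt(t**2 + 5)*sqrt(t**2 + 2*t + 6)) != 0.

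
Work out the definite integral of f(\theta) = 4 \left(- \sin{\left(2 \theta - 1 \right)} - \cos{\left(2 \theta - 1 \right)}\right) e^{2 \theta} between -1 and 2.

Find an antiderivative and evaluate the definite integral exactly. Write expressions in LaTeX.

Antiderivative: F(\theta) = - 2 e^{2 \theta} \sin{\left(2 \theta - 1 \right)}; value = - 2 e^{4} \sin{\left(3 \right)} - \frac{2 \sin{\left(3 \right)}}{e^{2}}

Recognize the product-rule pattern: f = u'v + uv' with u = - 2 e^{2 \theta}, v = \sin{\left(2 \theta - 1 \right)}, so integration by parts undoes it.
F(\theta) = - 2 e^{2 \theta} \sin{\left(2 \theta - 1 \right)} is an antiderivative of f.
Check: d/d\theta[- 2 e^{2 \theta} \sin{\left(2 \theta - 1 \right)}] = - 4 e^{2 \theta} \sin{\left(2 \theta - 1 \right)} - 4 e^{2 \theta} \cos{\left(2 \theta - 1 \right)}, which equals f(\theta).
F(2) = - 2 e^{4} \sin{\left(3 \right)}; F(-1) = \frac{2 \sin{\left(3 \right)}}{e^{2}}.
Integral = F(2) - F(-1) = - 2 e^{4} \sin{\left(3 \right)} - \frac{2 \sin{\left(3 \right)}}{e^{2}}.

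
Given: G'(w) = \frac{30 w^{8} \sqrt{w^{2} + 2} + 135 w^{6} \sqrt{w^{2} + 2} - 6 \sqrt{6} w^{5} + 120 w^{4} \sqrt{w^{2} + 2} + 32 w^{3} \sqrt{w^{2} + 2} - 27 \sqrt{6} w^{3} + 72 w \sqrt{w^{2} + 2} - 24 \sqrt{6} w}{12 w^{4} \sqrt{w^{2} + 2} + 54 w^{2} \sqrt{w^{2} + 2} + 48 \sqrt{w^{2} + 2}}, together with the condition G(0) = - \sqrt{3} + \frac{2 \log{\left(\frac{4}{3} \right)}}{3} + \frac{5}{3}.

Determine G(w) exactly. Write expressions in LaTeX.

G(w) = \frac{3 w^{5} - 3 \sqrt{6} \sqrt{w^{2} + 2} + 4 \log{\left(\frac{w^{4}}{3} + \frac{3 w^{2}}{2} + \frac{4}{3} \right)} + 10}{6}

Check a candidate G(w) by differentiating: d/dw[G] must match the given G'(w).
A general antiderivative is \frac{w^{5}}{2} - \sqrt{\frac{3 w^{2}}{2} + 3} + \frac{2 \log{\left(\frac{w^{4}}{3} + \frac{3 w^{2}}{2} + \frac{4}{3} \right)}}{3} + \frac{2}{3} + C.
The condition gives C = - \sqrt{3} + \frac{2 \log{\left(\frac{4}{3} \right)}}{3} + \frac{5}{3} - (- \sqrt{3} + \frac{2 \log{\left(\frac{4}{3} \right)}}{3} + \frac{2}{3}) = 1.
So G(w) = \frac{3 w^{5} - 3 \sqrt{6} \sqrt{w^{2} + 2} + 4 \log{\left(\frac{w^{4}}{3} + \frac{3 w^{2}}{2} + \frac{4}{3} \right)} + 10}{6}.
Check: d/dw[\frac{3 w^{5} - 3 \sqrt{6} \sqrt{w^{2} + 2} + 4 \log{\left(\frac{w^{4}}{3} + \frac{3 w^{2}}{2} + \frac{4}{3} \right)} + 10}{6}] = \frac{30 w^{8} \sqrt{w^{2} + 2} + 135 w^{6} \sqrt{w^{2} + 2} - 6 \sqrt{6} w^{5} + 120 w^{4} \sqrt{w^{2} + 2} + 32 w^{3} \sqrt{w^{2} + 2} - 27 \sqrt{6} w^{3} + 72 w \sqrt{w^{2} + 2} - 24 \sqrt{6} w}{12 w^{4} \sqrt{w^{2} + 2} + 54 w^{2} \sqrt{w^{2} + 2} + 48 \sqrt{w^{2} + 2}} = G'(w).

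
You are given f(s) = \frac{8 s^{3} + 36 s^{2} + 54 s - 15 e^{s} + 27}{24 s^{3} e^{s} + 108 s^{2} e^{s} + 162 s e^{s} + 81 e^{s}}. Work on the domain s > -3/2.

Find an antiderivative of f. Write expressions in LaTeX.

Any candidate F(s) must reproduce f(s) exactly when differentiated.
Check: d/ds[- \frac{e^{- s}}{3} + \frac{5}{4 \left(2 s + 3\right)^{2}}] = \frac{8 s^{3} + 36 s^{2} + 54 s - 15 e^{s} + 27}{24 s^{3} e^{s} + 108 s^{2} e^{s} + 162 s e^{s} + 81 e^{s}} = f(s).

An antiderivative is F(s) = - \frac{e^{- s}}{3} + \frac{5}{4 \left(2 s + 3\right)^{2}}.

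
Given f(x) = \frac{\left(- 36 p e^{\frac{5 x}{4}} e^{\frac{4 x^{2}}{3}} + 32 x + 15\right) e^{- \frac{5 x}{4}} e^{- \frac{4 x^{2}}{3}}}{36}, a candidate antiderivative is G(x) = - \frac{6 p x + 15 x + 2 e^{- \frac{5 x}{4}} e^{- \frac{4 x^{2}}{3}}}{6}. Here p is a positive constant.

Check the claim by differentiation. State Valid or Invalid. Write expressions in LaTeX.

Invalid: d/dx[G] - f = - \frac{5}{2}, which is not 0.

d/dx[G] = \frac{\left(- 36 p e^{\frac{5 x}{4}} e^{\frac{4 x^{2}}{3}} + 32 x - 90 e^{\frac{5 x}{4}} e^{\frac{4 x^{2}}{3}} + 15\right) e^{- \frac{5 x}{4}} e^{- \frac{4 x^{2}}{3}}}{36}
d/dx[G] - f(x) = - \frac{5}{2} != 0.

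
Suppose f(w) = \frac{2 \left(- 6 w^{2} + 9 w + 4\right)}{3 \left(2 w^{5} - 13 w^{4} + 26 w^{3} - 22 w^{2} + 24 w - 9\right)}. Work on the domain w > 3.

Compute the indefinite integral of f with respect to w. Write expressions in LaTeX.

The denominator factors as 3 \left(w - 3\right)^{2} \left(2 w - 1\right) \left(w^{2} + 1\right); partial fractions split f into directly integrable pieces: - \frac{92 w - 119}{375 \left(w^{2} + 1\right)} + \frac{224}{375 \left(2 w - 1\right)} - \frac{4}{75 \left(w - 3\right)} - \frac{23}{75 \left(w - 3\right)^{2}}.
Check: d/dw[- \frac{4 \log{\left(w - 3 \right)}}{75} + \frac{112 \log{\left(w - \frac{1}{2} \right)}}{375} - \frac{46 \log{\left(w^{2} + 1 \right)}}{375} + \frac{119 \operatorname{atan}{\left(w \right)}}{375} + \frac{23}{75 w - 225}] = \frac{- 12 w^{2} + 18 w + 8}{6 w^{5} - 39 w^{4} + 78 w^{3} - 66 w^{2} + 72 w - 27}, which equals f(w).

F(w) = - \frac{4 \log{\left(w - 3 \right)}}{75} + \frac{112 \log{\left(w - \frac{1}{2} \right)}}{375} - \frac{46 \log{\left(w^{2} + 1 \right)}}{375} + \frac{119 \operatorname{atan}{\left(w \right)}}{375} + \frac{23}{75 w - 225} + C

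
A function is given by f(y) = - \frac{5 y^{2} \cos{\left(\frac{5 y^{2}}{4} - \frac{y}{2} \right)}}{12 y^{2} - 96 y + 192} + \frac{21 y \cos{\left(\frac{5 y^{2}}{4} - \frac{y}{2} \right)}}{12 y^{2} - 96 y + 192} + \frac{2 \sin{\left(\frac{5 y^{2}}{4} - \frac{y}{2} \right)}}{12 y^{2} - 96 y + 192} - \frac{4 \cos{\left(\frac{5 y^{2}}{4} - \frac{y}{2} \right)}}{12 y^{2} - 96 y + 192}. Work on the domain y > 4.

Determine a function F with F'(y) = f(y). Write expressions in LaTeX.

Recognize the product-rule pattern: f = u'v + uv' with u = - \frac{1}{6 \left(y - 4\right)}, v = \sin{\left(\frac{5 y^{2}}{4} - \frac{y}{2} \right)}, so integration by parts undoes it.
Check: d/dy[- \frac{\sin{\left(\frac{5 y^{2}}{4} - \frac{y}{2} \right)}}{6 \left(y - 4\right)}] = \frac{- 5 y^{2} \cos{\left(\frac{5 y^{2}}{4} - \frac{y}{2} \right)} + 21 y \cos{\left(\frac{5 y^{2}}{4} - \frac{y}{2} \right)} + 2 \sin{\left(\frac{5 y^{2}}{4} - \frac{y}{2} \right)} - 4 \cos{\left(\frac{5 y^{2}}{4} - \frac{y}{2} \right)}}{12 y^{2} - 96 y + 192}, which equals f(y).

An antiderivative is F(y) = - \frac{\sin{\left(\frac{5 y^{2}}{4} - \frac{y}{2} \right)}}{6 \left(y - 4\right)}.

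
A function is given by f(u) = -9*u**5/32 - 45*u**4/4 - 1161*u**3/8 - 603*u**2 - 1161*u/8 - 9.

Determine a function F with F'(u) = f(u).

An antiderivative is F(u) = -3*(u**2 + 16*u + 2)**3/64.

f matches the chain-rule pattern g'(h)*h' with inner function h(u) = u**2/4 + 4*u + 1/2; substituting w = h(u) collapses the integral.
Check: d/du[-3*(u**2 + 16*u + 2)**3/64] = -9*u**5/32 - 45*u**4/4 - 1161*u**3/8 - 603*u**2 - 1161*u/8 - 9 = f(u).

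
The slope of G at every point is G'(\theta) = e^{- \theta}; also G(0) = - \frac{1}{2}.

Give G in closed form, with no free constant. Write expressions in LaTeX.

G(\theta) = \frac{\left(e^{\theta} - 2\right) e^{- \theta}}{2}

Recover the given G'(\theta) by differentiating a candidate G(\theta); any mismatch rules it out.
A general antiderivative is - e^{- \theta} + C.
The condition gives C = - \frac{1}{2} - (-1) = \frac{1}{2}.
So G(\theta) = \frac{\left(e^{\theta} - 2\right) e^{- \theta}}{2}.
Check: d/d\theta[\frac{\left(e^{\theta} - 2\right) e^{- \theta}}{2}] = e^{- \theta} = G'(\theta).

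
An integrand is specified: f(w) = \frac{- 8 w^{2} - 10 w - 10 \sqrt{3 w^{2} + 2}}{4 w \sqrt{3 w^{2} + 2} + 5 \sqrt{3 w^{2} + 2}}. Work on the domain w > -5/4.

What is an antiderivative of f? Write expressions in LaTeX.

An antiderivative is F(w) = - \frac{2 \sqrt{3 w^{2} + 2}}{3} - \frac{5 \log{\left(2 w + \frac{5}{2} \right)}}{2}.

Check any antiderivative F(w) by computing F'(w) and comparing it with f(w).
Check: d/dw[- \frac{2 \sqrt{3 w^{2} + 2}}{3} - \frac{5 \log{\left(2 w + \frac{5}{2} \right)}}{2}] = \frac{- 8 w^{2} - 10 w - 10 \sqrt{3 w^{2} + 2}}{4 w \sqrt{3 w^{2} + 2} + 5 \sqrt{3 w^{2} + 2}} = f(w).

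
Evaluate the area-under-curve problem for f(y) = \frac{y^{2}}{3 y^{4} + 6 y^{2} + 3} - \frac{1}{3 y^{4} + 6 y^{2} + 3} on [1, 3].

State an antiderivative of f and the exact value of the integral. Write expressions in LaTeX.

Antiderivative: F(y) = - \frac{y}{3 y^{2} + 3}; value = \frac{1}{15}

Recognize the product-rule pattern: f = u'v + uv' with u = - \frac{2 y}{3}, v = \frac{1}{2 y^{2} + 2}, so integration by parts undoes it.
F(y) = - \frac{y}{3 y^{2} + 3} is an antiderivative of f.
Check: d/dy[- \frac{y}{3 y^{2} + 3}] = \frac{y^{2} - 1}{3 y^{4} + 6 y^{2} + 3}, which equals f(y).
F(3) = - \frac{1}{10}; F(1) = - \frac{1}{6}.
Integral = F(3) - F(1) = \frac{1}{15}.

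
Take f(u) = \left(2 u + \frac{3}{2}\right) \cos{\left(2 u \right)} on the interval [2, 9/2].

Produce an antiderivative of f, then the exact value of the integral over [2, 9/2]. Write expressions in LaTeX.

An antiderivative F(u) passes only if d/du[F] lands on f(u) exactly.
F(u) = u \sin{\left(2 u \right)} + \frac{3 \sin{\left(2 u \right)}}{4} + \frac{\cos{\left(2 u \right)}}{2} is an antiderivative of f.
Check: d/du[u \sin{\left(2 u \right)} + \frac{3 \sin{\left(2 u \right)}}{4} + \frac{\cos{\left(2 u \right)}}{2}] = 2 u \cos{\left(2 u \right)} + \frac{3 \cos{\left(2 u \right)}}{2}, which equals f(u).
F(9/2) = \frac{\cos{\left(9 \right)}}{2} + \frac{21 \sin{\left(9 \right)}}{4}; F(2) = \frac{11 \sin{\left(4 \right)}}{4} + \frac{\cos{\left(4 \right)}}{2}.
Integral = F(9/2) - F(2) = \frac{\cos{\left(9 \right)}}{2} - \frac{\cos{\left(4 \right)}}{2} - \frac{11 \sin{\left(4 \right)}}{4} + \frac{21 \sin{\left(9 \right)}}{4}.

Antiderivative: F(u) = u \sin{\left(2 u \right)} + \frac{3 \sin{\left(2 u \right)}}{4} + \frac{\cos{\left(2 u \right)}}{2}; value = \frac{\cos{\left(9 \right)}}{2} - \frac{\cos{\left(4 \right)}}{2} - \frac{11 \sin{\left(4 \right)}}{4} + \frac{21 \sin{\left(9 \right)}}{4}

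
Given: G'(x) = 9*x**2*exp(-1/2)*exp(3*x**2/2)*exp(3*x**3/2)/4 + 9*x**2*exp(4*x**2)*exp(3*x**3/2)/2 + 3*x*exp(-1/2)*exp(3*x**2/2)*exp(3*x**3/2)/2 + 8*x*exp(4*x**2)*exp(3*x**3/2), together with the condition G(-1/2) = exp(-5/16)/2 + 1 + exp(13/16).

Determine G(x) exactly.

Integrate term by term and add the pieces.
A general antiderivative is exp(3*x**3/2 + 4*x**2) + exp(3*x**3/2 + 3*x**2/2 - 1/2)/2 + C.
The condition gives C = exp(-5/16)/2 + 1 + exp(13/16) - (exp(-5/16)/2 + exp(13/16)) = 1.
So G(x) = (exp(-1/2)*exp(3*x**2/2)*exp(3*x**3/2) + 2*exp(4*x**2)*exp(3*x**3/2) + 2)/2.
Check: d/dx[(exp(-1/2)*exp(3*x**2/2)*exp(3*x**3/2) + 2*exp(4*x**2)*exp(3*x**3/2) + 2)/2] = (9*x**2*exp(3*x**2/2)*exp(3*x**3/2) + 18*x**2*exp(1/2)*exp(4*x**2)*exp(3*x**3/2) + 6*x*exp(3*x**2/2)*exp(3*x**3/2) + 32*x*exp(1/2)*exp(4*x**2)*exp(3*x**3/2))*exp(-1/2)/4, which equals G'(x).

G(x) = (exp(-1/2)*exp(3*x**2/2)*exp(3*x**3/2) + 2*exp(4*x**2)*exp(3*x**3/2) + 2)/2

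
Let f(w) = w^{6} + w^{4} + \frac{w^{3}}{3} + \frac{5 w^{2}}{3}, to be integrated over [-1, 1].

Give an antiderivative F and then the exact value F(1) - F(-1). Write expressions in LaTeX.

Integrate term by term and add the pieces.
F(w) = \frac{w^{3} \left(180 w^{4} + 252 w^{2} + 105 w + 700\right)}{1260} is an antiderivative of f.
Check: d/dw[\frac{w^{3} \left(180 w^{4} + 252 w^{2} + 105 w + 700\right)}{1260}] = w^{6} + w^{4} + \frac{w^{3}}{3} + \frac{5 w^{2}}{3} = f(w).
F(1) = \frac{1237}{1260}; F(-1) = - \frac{1027}{1260}.
Integral = F(1) - F(-1) = \frac{566}{315}.

Antiderivative: F(w) = \frac{w^{3} \left(180 w^{4} + 252 w^{2} + 105 w + 700\right)}{1260}; value = \frac{566}{315}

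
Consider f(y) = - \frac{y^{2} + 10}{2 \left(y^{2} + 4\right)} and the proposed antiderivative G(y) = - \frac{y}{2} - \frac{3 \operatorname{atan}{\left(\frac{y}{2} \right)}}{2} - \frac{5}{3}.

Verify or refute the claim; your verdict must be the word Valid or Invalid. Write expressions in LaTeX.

Valid - the claim checks out under differentiation.

d/dy[G] = \frac{- y^{2} - 10}{2 y^{2} + 8}
This equals f(y) exactly, so the claim holds.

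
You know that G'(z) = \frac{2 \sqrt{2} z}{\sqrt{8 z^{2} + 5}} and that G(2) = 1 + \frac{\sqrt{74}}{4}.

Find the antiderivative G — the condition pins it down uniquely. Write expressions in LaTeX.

G(z) = \frac{\sqrt{4 z^{2} + \frac{5}{2}}}{2} + 1

The substitution u = 4 z^{2} + \frac{5}{2} works: G'(z) is exactly (dG/du)*(du/dz) for that inner function.
A general antiderivative is \frac{\sqrt{4 z^{2} + \frac{5}{2}}}{2} + C.
The condition gives C = 1 + \frac{\sqrt{74}}{4} - (\frac{\sqrt{74}}{4}) = 1.
So G(z) = \frac{\sqrt{4 z^{2} + \frac{5}{2}}}{2} + 1.
Check: d/dz[\frac{\sqrt{4 z^{2} + \frac{5}{2}}}{2} + 1] = \frac{2 \sqrt{2} z}{\sqrt{8 z^{2} + 5}} = G'(z).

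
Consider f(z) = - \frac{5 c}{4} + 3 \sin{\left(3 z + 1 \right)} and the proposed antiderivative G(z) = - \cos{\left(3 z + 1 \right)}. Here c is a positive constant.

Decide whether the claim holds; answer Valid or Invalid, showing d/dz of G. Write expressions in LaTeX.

Invalid: d/dz[G] - f = \frac{5 c}{4}, which is not 0.

d/dz[G] = 3 \sin{\left(3 z + 1 \right)}
d/dz[G] - f(z) = \frac{5 c}{4} != 0.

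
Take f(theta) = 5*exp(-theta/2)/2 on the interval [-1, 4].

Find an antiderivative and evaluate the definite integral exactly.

A first test for any F(theta): its theta-derivative must equal f(theta) identically.
F(theta) = -5*exp(-theta/2) is an antiderivative of f.
Check: d/dtheta[-5*exp(-theta/2)] = 5*exp(-theta/2)/2 = f(theta).
F(4) = -5*exp(-2); F(-1) = -5*exp(1/2).
Integral = F(4) - F(-1) = -5*exp(-2) + 5*exp(1/2).

Antiderivative: F(theta) = -5*exp(-theta/2); value = -5*exp(-2) + 5*exp(1/2)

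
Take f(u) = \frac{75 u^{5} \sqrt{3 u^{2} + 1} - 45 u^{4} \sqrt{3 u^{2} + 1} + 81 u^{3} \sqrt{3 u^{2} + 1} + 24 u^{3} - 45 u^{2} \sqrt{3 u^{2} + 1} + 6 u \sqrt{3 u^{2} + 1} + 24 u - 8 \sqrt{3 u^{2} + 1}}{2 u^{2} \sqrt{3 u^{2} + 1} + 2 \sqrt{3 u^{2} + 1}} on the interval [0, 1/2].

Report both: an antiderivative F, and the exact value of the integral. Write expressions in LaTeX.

Whatever form F(u) takes, F'(u) = f(u) is non-negotiable.
F(u) = \frac{3 u^{2} \left(5 u - 2\right)^{2} + 32 \sqrt{3 u^{2} + 1} - 32 \operatorname{atan}{\left(u \right)}}{8} is an antiderivative of f.
Check: d/du[\frac{3 u^{2} \left(5 u - 2\right)^{2} + 32 \sqrt{3 u^{2} + 1} - 32 \operatorname{atan}{\left(u \right)}}{8}] = \frac{75 u^{5} \sqrt{3 u^{2} + 1} - 45 u^{4} \sqrt{3 u^{2} + 1} + 81 u^{3} \sqrt{3 u^{2} + 1} + 24 u^{3} - 45 u^{2} \sqrt{3 u^{2} + 1} + 6 u \sqrt{3 u^{2} + 1} + 24 u - 8 \sqrt{3 u^{2} + 1}}{2 u^{2} \sqrt{3 u^{2} + 1} + 2 \sqrt{3 u^{2} + 1}} = f(u).
F(1/2) = - 4 \operatorname{atan}{\left(\frac{1}{2} \right)} + \frac{3}{128} + 2 \sqrt{7}; F(0) = 4.
Integral = F(1/2) - F(0) = - \frac{509}{128} - 4 \operatorname{atan}{\left(\frac{1}{2} \right)} + 2 \sqrt{7}.

Antiderivative: F(u) = \frac{3 u^{2} \left(5 u - 2\right)^{2} + 32 \sqrt{3 u^{2} + 1} - 32 \operatorname{atan}{\left(u \right)}}{8}; value = - \frac{509}{128} - 4 \operatorname{atan}{\left(\frac{1}{2} \right)} + 2 \sqrt{7}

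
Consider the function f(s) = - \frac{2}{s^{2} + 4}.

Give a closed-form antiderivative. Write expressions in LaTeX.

For F(s) to be correct the identity F'(s) - f(s) = 0 must hold.
Check: d/ds[- \operatorname{atan}{\left(\frac{s}{2} \right)}] = - \frac{2}{s^{2} + 4} = f(s).

An antiderivative is F(s) = - \operatorname{atan}{\left(\frac{s}{2} \right)}.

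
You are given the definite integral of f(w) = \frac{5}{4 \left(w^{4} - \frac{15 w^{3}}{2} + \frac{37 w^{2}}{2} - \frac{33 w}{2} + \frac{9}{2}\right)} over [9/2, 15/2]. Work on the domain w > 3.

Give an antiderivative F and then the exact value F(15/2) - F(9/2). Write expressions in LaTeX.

Factor the denominator (2 \left(w - 3\right)^{2} \left(w - 1\right) \left(2 w - 1\right)) and decompose: f = - \frac{4}{5 \left(2 w - 1\right)} + \frac{5}{8 \left(w - 1\right)} - \frac{9}{40 \left(w - 3\right)} + \frac{1}{4 \left(w - 3\right)^{2}}; each piece integrates to a log, atan, or power term.
F(w) = \frac{- 9 \left(w - 3\right) \log{\left(w - 3 \right)} + 25 \left(w - 3\right) \log{\left(w - 1 \right)} - 16 \left(w - 3\right) \log{\left(w - \frac{1}{2} \right)} - 10}{40 \left(w - 3\right)} is an antiderivative of f.
Check: d/dw[\frac{- 9 \left(w - 3\right) \log{\left(w - 3 \right)} + 25 \left(w - 3\right) \log{\left(w - 1 \right)} - 16 \left(w - 3\right) \log{\left(w - \frac{1}{2} \right)} - 10}{40 \left(w - 3\right)}] = \frac{5}{4 w^{4} - 30 w^{3} + 74 w^{2} - 66 w + 18}, which equals f(w).
F(15/2) = - \frac{2 \log{\left(7 \right)}}{5} - \frac{9 \log{\left(\frac{9}{2} \right)}}{40} - \frac{1}{18} + \frac{5 \log{\left(\frac{13}{2} \right)}}{8}; F(9/2) = - \frac{2 \log{\left(4 \right)}}{5} - \frac{1}{6} - \frac{9 \log{\left(\frac{3}{2} \right)}}{40} + \frac{5 \log{\left(\frac{7}{2} \right)}}{8}.
Integral = F(15/2) - F(9/2) = - \frac{5 \log{\left(\frac{7}{2} \right)}}{8} - \frac{2 \log{\left(7 \right)}}{5} - \frac{9 \log{\left(\frac{9}{2} \right)}}{40} + \frac{9 \log{\left(\frac{3}{2} \right)}}{40} + \frac{1}{9} + \frac{2 \log{\left(4 \right)}}{5} + \frac{5 \log{\left(\frac{13}{2} \right)}}{8}.

Antiderivative: F(w) = \frac{- 9 \left(w - 3\right) \log{\left(w - 3 \right)} + 25 \left(w - 3\right) \log{\left(w - 1 \right)} - 16 \left(w - 3\right) \log{\left(w - \frac{1}{2} \right)} - 10}{40 \left(w - 3\right)}; value = - \frac{5 \log{\left(\frac{7}{2} \right)}}{8} - \frac{2 \log{\left(7 \right)}}{5} - \frac{9 \log{\left(\frac{9}{2} \right)}}{40} + \frac{9 \log{\left(\frac{3}{2} \right)}}{40} + \frac{1}{9} + \frac{2 \log{\left(4 \right)}}{5} + \frac{5 \log{\left(\frac{13}{2} \right)}}{8}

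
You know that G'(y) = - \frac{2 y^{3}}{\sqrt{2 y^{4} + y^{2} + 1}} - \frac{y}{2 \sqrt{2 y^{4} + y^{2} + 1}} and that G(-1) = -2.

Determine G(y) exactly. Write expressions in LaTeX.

G(y) = - \frac{\sqrt{2 y^{4} + y^{2} + 1}}{2} - 1

The substitution u = 2 y^{4} + y^{2} + 1 works: G'(y) is exactly (dG/du)*(du/dy) for that inner function.
A general antiderivative is - \frac{\sqrt{2 y^{4} + y^{2} + 1}}{2} + C.
The condition gives C = -2 - (-1) = -1.
So G(y) = - \frac{\sqrt{2 y^{4} + y^{2} + 1}}{2} - 1.
Check: d/dy[- \frac{\sqrt{2 y^{4} + y^{2} + 1}}{2} - 1] = \frac{- 4 y^{3} - y}{2 \sqrt{2 y^{4} + y^{2} + 1}}, which equals G'(y).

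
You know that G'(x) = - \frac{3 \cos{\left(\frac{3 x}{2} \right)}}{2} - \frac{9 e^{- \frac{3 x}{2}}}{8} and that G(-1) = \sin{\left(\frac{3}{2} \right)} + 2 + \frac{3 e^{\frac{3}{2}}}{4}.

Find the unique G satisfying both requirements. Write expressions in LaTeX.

G(x) = - \sin{\left(\frac{3 x}{2} \right)} + 2 + \frac{3 e^{- \frac{3 x}{2}}}{4}

Integrate term by term and add the pieces.
A general antiderivative is - \sin{\left(\frac{3 x}{2} \right)} + \frac{3 e^{- \frac{3 x}{2}}}{4} + C.
The condition gives C = \sin{\left(\frac{3}{2} \right)} + 2 + \frac{3 e^{\frac{3}{2}}}{4} - (\sin{\left(\frac{3}{2} \right)} + \frac{3 e^{\frac{3}{2}}}{4}) = 2.
So G(x) = - \sin{\left(\frac{3 x}{2} \right)} + 2 + \frac{3 e^{- \frac{3 x}{2}}}{4}.
Check: d/dx[- \sin{\left(\frac{3 x}{2} \right)} + 2 + \frac{3 e^{- \frac{3 x}{2}}}{4}] = \frac{\left(- 12 e^{\frac{3 x}{2}} \cos{\left(\frac{3 x}{2} \right)} - 9\right) e^{- \frac{3 x}{2}}}{8}, which equals G'(x).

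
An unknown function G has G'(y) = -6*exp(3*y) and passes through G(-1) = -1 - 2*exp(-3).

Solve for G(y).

G(y) = -2*exp(3*y) - 1

A candidate passes only if d/dy[G] lands on the given G'(y) exactly.
A general antiderivative is -2*exp(3*y) + C.
The condition gives C = -1 - 2*exp(-3) - (-2*exp(-3)) = -1.
So G(y) = -2*exp(3*y) - 1.
Check: d/dy[-2*exp(3*y) - 1] = -6*exp(3*y) = G'(y).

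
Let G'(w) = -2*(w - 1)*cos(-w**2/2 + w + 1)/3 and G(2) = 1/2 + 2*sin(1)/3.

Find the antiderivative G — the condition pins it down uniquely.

G(w) = (4*sin(-w**2/2 + w + 1) + 3)/6

The substitution u = -w**2/2 + w + 1 works: G'(w) is exactly (dG/du)*(du/dw) for that inner function.
A general antiderivative is 2*sin(-w**2/2 + w + 1)/3 + C.
The condition gives C = 1/2 + 2*sin(1)/3 - (2*sin(1)/3) = 1/2.
So G(w) = (4*sin(-w**2/2 + w + 1) + 3)/6.
Check: d/dw[(4*sin(-w**2/2 + w + 1) + 3)/6] = -2*w*cos(-w**2/2 + w + 1)/3 + 2*cos(-w**2/2 + w + 1)/3, which equals G'(w).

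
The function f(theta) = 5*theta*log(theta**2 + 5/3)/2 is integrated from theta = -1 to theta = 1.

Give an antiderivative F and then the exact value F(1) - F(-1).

A candidate is checked by its d/dtheta: the result must match f(theta).
F(theta) = 5*(3*theta**2*log(theta**2 + 5/3) - 3*theta**2 + 5*log(3*theta**2 + 5))/12 is an antiderivative of f.
Check: d/dtheta[5*(3*theta**2*log(theta**2 + 5/3) - 3*theta**2 + 5*log(3*theta**2 + 5))/12] = 5*theta*log(theta**2 + 5/3)/2 = f(theta).
F(1) = -5/4 + 5*log(8/3)/4 + 25*log(8)/12; F(-1) = -5/4 + 5*log(8/3)/4 + 25*log(8)/12.
Integral = F(1) - F(-1) = 0.

Antiderivative: F(theta) = 5*(3*theta**2*log(theta**2 + 5/3) - 3*theta**2 + 5*log(3*theta**2 + 5))/12; value = 0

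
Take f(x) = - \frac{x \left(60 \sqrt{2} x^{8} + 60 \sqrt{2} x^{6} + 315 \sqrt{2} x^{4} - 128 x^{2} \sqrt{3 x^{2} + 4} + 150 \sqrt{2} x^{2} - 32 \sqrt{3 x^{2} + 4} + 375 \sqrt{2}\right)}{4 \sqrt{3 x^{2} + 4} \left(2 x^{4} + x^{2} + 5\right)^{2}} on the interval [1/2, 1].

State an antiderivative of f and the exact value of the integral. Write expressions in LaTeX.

For F(x) to be correct the identity F'(x) - f(x) = 0 must hold.
F(x) = - \frac{5 \sqrt{\frac{3 x^{2}}{2} + 2}}{2} - \frac{2}{x^{4} + \frac{x^{2}}{2} + \frac{5}{2}} is an antiderivative of f.
Check: d/dx[- \frac{5 \sqrt{\frac{3 x^{2}}{2} + 2}}{2} - \frac{2}{x^{4} + \frac{x^{2}}{2} + \frac{5}{2}}] = \frac{- 60 \sqrt{2} x^{9} - 60 \sqrt{2} x^{7} - 315 \sqrt{2} x^{5} + 128 x^{3} \sqrt{3 x^{2} + 4} - 150 \sqrt{2} x^{3} + 32 x \sqrt{3 x^{2} + 4} - 375 \sqrt{2} x}{16 x^{8} \sqrt{3 x^{2} + 4} + 16 x^{6} \sqrt{3 x^{2} + 4} + 84 x^{4} \sqrt{3 x^{2} + 4} + 40 x^{2} \sqrt{3 x^{2} + 4} + 100 \sqrt{3 x^{2} + 4}}, which equals f(x).
F(1) = - \frac{5 \sqrt{14}}{4} - \frac{1}{2}; F(1/2) = - \frac{5 \sqrt{38}}{8} - \frac{32}{43}.
Integral = F(1) - F(1/2) = - \frac{5 \sqrt{14}}{4} + \frac{21}{86} + \frac{5 \sqrt{38}}{8}.

Antiderivative: F(x) = - \frac{5 \sqrt{\frac{3 x^{2}}{2} + 2}}{2} - \frac{2}{x^{4} + \frac{x^{2}}{2} + \frac{5}{2}}; value = - \frac{5 \sqrt{14}}{4} + \frac{21}{86} + \frac{5 \sqrt{38}}{8}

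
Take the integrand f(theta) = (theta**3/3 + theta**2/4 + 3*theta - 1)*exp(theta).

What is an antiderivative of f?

Recognize the product-rule pattern: f = u'v + uv' with u = theta**3/3 - 3*theta**2/4 + 9*theta/2 - 11/2, v = exp(theta), so integration by parts undoes it.
Check: d/dtheta[theta**3*exp(theta)/3 - 3*theta**2*exp(theta)/4 + 9*theta*exp(theta)/2 - 11*exp(theta)/2] = theta**3*exp(theta)/3 + theta**2*exp(theta)/4 + 3*theta*exp(theta) - exp(theta), which equals f(theta).

An antiderivative is F(theta) = theta**3*exp(theta)/3 - 3*theta**2*exp(theta)/4 + 9*theta*exp(theta)/2 - 11*exp(theta)/2.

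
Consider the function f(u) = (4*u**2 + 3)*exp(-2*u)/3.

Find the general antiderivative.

F(u) = (-4*u**2 - 4*u - 5)*exp(-2*u)/6 + C

f has the shape v'r + vr' for v = -2*u**2/3 - 2*u/3 - 5/6 and r = exp(-2*u) — it is the derivative of the product v*r.
Check: d/du[(-4*u**2 - 4*u - 5)*exp(-2*u)/6] = (4*u**2 + 3)*exp(-2*u)/3 = f(u).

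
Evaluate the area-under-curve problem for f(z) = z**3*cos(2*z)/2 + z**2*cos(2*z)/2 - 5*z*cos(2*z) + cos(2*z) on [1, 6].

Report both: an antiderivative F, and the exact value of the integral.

Integrate term by term and add the pieces.
F(z) = (4*z**3*sin(2*z) + 4*z**2*sin(2*z) + 6*z**2*cos(2*z) - 46*z*sin(2*z) + 4*z*cos(2*z) + 6*sin(2*z) - 23*cos(2*z))/16 is an antiderivative of f.
Check: d/dz[(4*z**3*sin(2*z) + 4*z**2*sin(2*z) + 6*z**2*cos(2*z) - 46*z*sin(2*z) + 4*z*cos(2*z) + 6*sin(2*z) - 23*cos(2*z))/16] = z**3*cos(2*z)/2 + z**2*cos(2*z)/2 - 5*z*cos(2*z) + cos(2*z) = f(z).
F(6) = 369*sin(12)/8 + 217*cos(12)/16; F(1) = -2*sin(2) - 13*cos(2)/16.
Integral = F(6) - F(1) = 369*sin(12)/8 + 13*cos(2)/16 + 2*sin(2) + 217*cos(12)/16.

Antiderivative: F(z) = (4*z**3*sin(2*z) + 4*z**2*sin(2*z) + 6*z**2*cos(2*z) - 46*z*sin(2*z) + 4*z*cos(2*z) + 6*sin(2*z) - 23*cos(2*z))/16; value = 369*sin(12)/8 + 13*cos(2)/16 + 2*sin(2) + 217*cos(12)/16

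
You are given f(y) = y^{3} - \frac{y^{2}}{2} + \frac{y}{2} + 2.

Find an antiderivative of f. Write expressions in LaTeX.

An antiderivative is F(y) = \frac{y^{4}}{4} - \frac{y^{3}}{6} + \frac{y^{2}}{4} + 2 y.

The integrand splits into summands that can be handled one at a time.
Check: d/dy[\frac{y^{4}}{4} - \frac{y^{3}}{6} + \frac{y^{2}}{4} + 2 y] = y^{3} - \frac{y^{2}}{2} + \frac{y}{2} + 2 = f(y).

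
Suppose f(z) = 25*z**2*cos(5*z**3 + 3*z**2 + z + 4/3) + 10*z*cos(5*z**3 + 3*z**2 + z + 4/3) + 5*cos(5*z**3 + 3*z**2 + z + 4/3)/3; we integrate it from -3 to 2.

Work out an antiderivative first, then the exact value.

Antiderivative: F(z) = 5*sin(5*z**3 + 3*z**2 + z + 4/3)/3; value = 5*sin(166/3)/3 + 5*sin(329/3)/3

The substitution u = 5*z**3 + 3*z**2 + z + 4/3 works: f is exactly (dF/du)*(du/dz) for that inner function.
F(z) = 5*sin(5*z**3 + 3*z**2 + z + 4/3)/3 is an antiderivative of f.
Check: d/dz[5*sin(5*z**3 + 3*z**2 + z + 4/3)/3] = 25*z**2*cos(5*z**3 + 3*z**2 + z + 4/3) + 10*z*cos(5*z**3 + 3*z**2 + z + 4/3) + 5*cos(5*z**3 + 3*z**2 + z + 4/3)/3 = f(z).
F(2) = 5*sin(166/3)/3; F(-3) = -5*sin(329/3)/3.
Integral = F(2) - F(-3) = 5*sin(166/3)/3 + 5*sin(329/3)/3.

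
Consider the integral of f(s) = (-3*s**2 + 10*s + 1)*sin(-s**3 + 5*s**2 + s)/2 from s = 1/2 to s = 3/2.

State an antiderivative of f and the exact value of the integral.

The substitution u = -s**3 + 5*s**2 + s works: f is exactly (dF/du)*(du/ds) for that inner function.
F(s) = -cos(-s**3 + 5*s**2 + s)/2 is an antiderivative of f.
Check: d/ds[-cos(-s**3 + 5*s**2 + s)/2] = -3*s**2*sin(-s**3 + 5*s**2 + s)/2 + 5*s*sin(-s**3 + 5*s**2 + s) + sin(-s**3 + 5*s**2 + s)/2, which equals f(s).
F(3/2) = -cos(75/8)/2; F(1/2) = -cos(13/8)/2.
Integral = F(3/2) - F(1/2) = cos(13/8)/2 - cos(75/8)/2.

Antiderivative: F(s) = -cos(-s**3 + 5*s**2 + s)/2; value = cos(13/8)/2 - cos(75/8)/2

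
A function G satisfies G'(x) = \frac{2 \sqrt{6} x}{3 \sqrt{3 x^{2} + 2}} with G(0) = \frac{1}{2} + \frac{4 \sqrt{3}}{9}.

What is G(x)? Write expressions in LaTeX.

G(x) = \frac{2 \sqrt{2 x^{2} + \frac{4}{3}}}{3} + \frac{1}{2}

The substitution u = 2 x^{2} + \frac{4}{3} works: G'(x) is exactly (dG/du)*(du/dx) for that inner function.
A general antiderivative is \frac{2 \sqrt{2 x^{2} + \frac{4}{3}}}{3} + C.
The condition gives C = \frac{1}{2} + \frac{4 \sqrt{3}}{9} - (\frac{4 \sqrt{3}}{9}) = \frac{1}{2}.
So G(x) = \frac{2 \sqrt{2 x^{2} + \frac{4}{3}}}{3} + \frac{1}{2}.
Check: d/dx[\frac{2 \sqrt{2 x^{2} + \frac{4}{3}}}{3} + \frac{1}{2}] = \frac{2 \sqrt{6} x}{3 \sqrt{3 x^{2} + 2}} = G'(x).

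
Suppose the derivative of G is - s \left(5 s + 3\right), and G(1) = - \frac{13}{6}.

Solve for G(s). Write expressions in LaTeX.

A candidate passes only if d/ds[G] lands on the given G'(s) exactly.
A general antiderivative is - \frac{5 s^{3}}{3} - \frac{3 s^{2}}{2} + C.
The condition gives C = - \frac{13}{6} - (- \frac{19}{6}) = 1.
So G(s) = - \frac{5 s^{3}}{3} - \frac{3 s^{2}}{2} + 1.
Check: d/ds[- \frac{5 s^{3}}{3} - \frac{3 s^{2}}{2} + 1] = - 5 s^{2} - 3 s, which equals G'(s).

G(s) = - \frac{5 s^{3}}{3} - \frac{3 s^{2}}{2} + 1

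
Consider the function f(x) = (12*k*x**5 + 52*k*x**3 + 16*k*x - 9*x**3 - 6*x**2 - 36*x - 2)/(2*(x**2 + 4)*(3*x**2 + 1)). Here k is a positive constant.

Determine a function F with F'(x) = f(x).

An antiderivative is F(x) = k*x**2 - 3*log(3*x**2 + 1)/4 - atan(x/2)/2.

Check any antiderivative F(x) by computing F'(x) and comparing it with f(x).
Check: d/dx[k*x**2 - 3*log(3*x**2 + 1)/4 - atan(x/2)/2] = (12*k*x**5 + 52*k*x**3 + 16*k*x - 9*x**3 - 6*x**2 - 36*x - 2)/(6*x**4 + 26*x**2 + 8), which equals f(x).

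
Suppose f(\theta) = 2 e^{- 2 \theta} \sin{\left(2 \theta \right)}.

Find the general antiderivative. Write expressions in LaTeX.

F(\theta) = \frac{\left(- \sin{\left(2 \theta \right)} - \cos{\left(2 \theta \right)}\right) e^{- 2 \theta}}{2} + C

Any candidate F(\theta) must reproduce f(\theta) exactly when differentiated.
Check: d/d\theta[\frac{\left(- \sin{\left(2 \theta \right)} - \cos{\left(2 \theta \right)}\right) e^{- 2 \theta}}{2}] = 2 e^{- 2 \theta} \sin{\left(2 \theta \right)} = f(\theta).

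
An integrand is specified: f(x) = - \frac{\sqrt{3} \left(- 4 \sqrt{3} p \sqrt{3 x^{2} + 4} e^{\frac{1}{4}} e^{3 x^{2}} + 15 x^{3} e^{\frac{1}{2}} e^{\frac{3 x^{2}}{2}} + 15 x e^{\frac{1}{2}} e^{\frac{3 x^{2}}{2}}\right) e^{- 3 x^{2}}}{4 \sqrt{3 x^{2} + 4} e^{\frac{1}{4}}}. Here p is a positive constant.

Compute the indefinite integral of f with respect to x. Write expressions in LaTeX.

F(x) = 3 p x + \frac{5 \sqrt{x^{2} + \frac{4}{3}} e^{\frac{1}{4} - \frac{3 x^{2}}{2}}}{4} + C

Check any antiderivative F(x) by computing F'(x) and comparing it with f(x).
Check: d/dx[3 p x + \frac{5 \sqrt{x^{2} + \frac{4}{3}} e^{\frac{1}{4} - \frac{3 x^{2}}{2}}}{4}] = \frac{\sqrt{3} \left(\frac{12 \sqrt{3} p \sqrt{3 x^{2} + 4} e^{3 x^{2}}}{e^{\frac{1}{2}}} - \frac{45 x^{3} e^{\frac{3 x^{2}}{2}}}{e^{\frac{1}{4}}} - \frac{45 x e^{\frac{3 x^{2}}{2}}}{e^{\frac{1}{4}}}\right) e^{\frac{1}{2}} e^{- 3 x^{2}}}{12 \sqrt{3 x^{2} + 4}}, which equals f(x).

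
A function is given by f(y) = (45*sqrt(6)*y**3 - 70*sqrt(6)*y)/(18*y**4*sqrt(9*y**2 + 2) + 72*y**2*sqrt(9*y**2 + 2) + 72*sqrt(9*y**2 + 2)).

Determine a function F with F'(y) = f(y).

An antiderivative is F(y) = -5*sqrt(6)*sqrt(9*y**2 + 2)/(18*(y**2 + 2)).

Recognize the product-rule pattern: f = u'v + uv' with u = -5/(3*(y**2 + 2)), v = sqrt(3*y**2/2 + 1/3), so integration by parts undoes it.
Check: d/dy[-5*sqrt(6)*sqrt(9*y**2 + 2)/(18*(y**2 + 2))] = (45*sqrt(6)*y**3 - 70*sqrt(6)*y)/(18*y**4*sqrt(9*y**2 + 2) + 72*y**2*sqrt(9*y**2 + 2) + 72*sqrt(9*y**2 + 2)) = f(y).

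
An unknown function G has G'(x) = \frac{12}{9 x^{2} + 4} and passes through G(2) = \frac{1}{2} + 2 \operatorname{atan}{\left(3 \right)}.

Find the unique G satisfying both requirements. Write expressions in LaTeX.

G(x) = 2 \operatorname{atan}{\left(\frac{3 x}{2} \right)} + \frac{1}{2}

Any candidate G(x) must reproduce the stated G'(x) exactly.
A general antiderivative is 2 \operatorname{atan}{\left(\frac{3 x}{2} \right)} + C.
The condition gives C = \frac{1}{2} + 2 \operatorname{atan}{\left(3 \right)} - (2 \operatorname{atan}{\left(3 \right)}) = \frac{1}{2}.
So G(x) = 2 \operatorname{atan}{\left(\frac{3 x}{2} \right)} + \frac{1}{2}.
Check: d/dx[2 \operatorname{atan}{\left(\frac{3 x}{2} \right)} + \frac{1}{2}] = \frac{12}{9 x^{2} + 4} = G'(x).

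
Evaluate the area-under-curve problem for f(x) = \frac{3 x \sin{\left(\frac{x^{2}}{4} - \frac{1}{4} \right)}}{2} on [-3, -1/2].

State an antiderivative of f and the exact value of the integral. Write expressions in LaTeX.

f matches the chain-rule pattern g'(h)*h' with inner function h(x) = \frac{x^{2}}{4} - \frac{1}{4}; substituting u = h(x) collapses the integral.
F(x) = - 3 \cos{\left(\frac{x^{2}}{4} - \frac{1}{4} \right)} is an antiderivative of f.
Check: d/dx[- 3 \cos{\left(\frac{x^{2}}{4} - \frac{1}{4} \right)}] = \frac{3 x \sin{\left(\frac{x^{2}}{4} - \frac{1}{4} \right)}}{2} = f(x).
F(-1/2) = - 3 \cos{\left(\frac{3}{16} \right)}; F(-3) = - 3 \cos{\left(2 \right)}.
Integral = F(-1/2) - F(-3) = - 3 \cos{\left(\frac{3}{16} \right)} + 3 \cos{\left(2 \right)}.

Antiderivative: F(x) = - 3 \cos{\left(\frac{x^{2}}{4} - \frac{1}{4} \right)}; value = - 3 \cos{\left(\frac{3}{16} \right)} + 3 \cos{\left(2 \right)}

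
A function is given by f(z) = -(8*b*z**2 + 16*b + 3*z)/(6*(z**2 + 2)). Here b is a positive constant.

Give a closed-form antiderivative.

An antiderivative is F(z) = -4*b*z/3 - log(2*z**2 + 4)/4.

Any candidate F(z) must reproduce f(z) exactly when differentiated.
Check: d/dz[-4*b*z/3 - log(2*z**2 + 4)/4] = (-8*b*z**2 - 16*b - 3*z)/(6*z**2 + 12), which equals f(z).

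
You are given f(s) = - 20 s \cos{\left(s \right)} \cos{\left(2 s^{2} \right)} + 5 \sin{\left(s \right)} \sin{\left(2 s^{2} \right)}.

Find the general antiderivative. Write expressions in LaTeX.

f has the shape u'v + uv' for u = - 5 \cos{\left(s \right)} and v = \sin{\left(2 s^{2} \right)} — it is the derivative of the product u*v.
Check: d/ds[- 5 \sin{\left(2 s^{2} \right)} \cos{\left(s \right)}] = - 20 s \cos{\left(s \right)} \cos{\left(2 s^{2} \right)} + 5 \sin{\left(s \right)} \sin{\left(2 s^{2} \right)} = f(s).

F(s) = - 5 \sin{\left(2 s^{2} \right)} \cos{\left(s \right)} + C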